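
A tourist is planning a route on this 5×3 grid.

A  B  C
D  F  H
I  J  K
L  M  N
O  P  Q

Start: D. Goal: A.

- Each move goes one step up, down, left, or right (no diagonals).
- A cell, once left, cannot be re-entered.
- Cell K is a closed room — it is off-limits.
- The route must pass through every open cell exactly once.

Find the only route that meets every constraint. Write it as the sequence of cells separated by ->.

D -> I -> L -> O -> P -> Q -> N -> M -> J -> F -> H -> C -> B -> A

Need to visit all 14 open cells exactly once, starting at D and ending at A.
Cell C has only two open neighbours (H and B), so the path must pass straight through it: one of those is the cell it's entered from and the other is where it exits.
Route from D: 3× down (reaching O), 2× right (reaching Q), up to N, left to M, 2× up (reaching F), right to H, up to C, 2× left (reaching A) — 13 moves in all.
Check: all 14 open cells covered.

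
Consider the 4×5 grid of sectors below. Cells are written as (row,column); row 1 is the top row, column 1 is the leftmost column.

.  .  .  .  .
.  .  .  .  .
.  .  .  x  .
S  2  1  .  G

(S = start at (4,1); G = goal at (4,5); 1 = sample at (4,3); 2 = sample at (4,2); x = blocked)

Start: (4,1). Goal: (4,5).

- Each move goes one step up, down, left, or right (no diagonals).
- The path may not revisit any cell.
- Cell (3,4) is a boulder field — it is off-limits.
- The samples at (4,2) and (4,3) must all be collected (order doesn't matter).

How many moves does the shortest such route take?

Any route passes through (4,2) and (4,3) in some order between (4,1) and (4,5). Summing Manhattan distances along each leg and taking the cheapest ordering ((4,1) → (4,2) → (4,3) → (4,5)) gives a lower bound of 1 + 1 + 2 = 4 moves.
A route of 4 moves achieves this: (4,1) → (4,2) → (4,3) → (4,4) → (4,5).
Since 4 matches the lower bound, it is optimal.

4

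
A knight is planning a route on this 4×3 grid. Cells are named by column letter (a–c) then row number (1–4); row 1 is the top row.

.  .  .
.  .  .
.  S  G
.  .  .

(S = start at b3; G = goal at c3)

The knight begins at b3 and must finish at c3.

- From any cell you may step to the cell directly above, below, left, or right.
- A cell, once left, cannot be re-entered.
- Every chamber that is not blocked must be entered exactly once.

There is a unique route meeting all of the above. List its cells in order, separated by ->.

b3 -> b2 -> c2 -> c1 -> b1 -> a1 -> a2 -> a3 -> a4 -> b4 -> c4 -> c3

Need to visit all 12 open cells exactly once, starting at b3 and ending at c3.
Route from b3: up to b2, right to c2, up to c1, 2× left (reaching a1), 3× down (reaching a4), 2× right (reaching c4), up to c3 — 11 moves in all.
Check: all 12 open cells covered.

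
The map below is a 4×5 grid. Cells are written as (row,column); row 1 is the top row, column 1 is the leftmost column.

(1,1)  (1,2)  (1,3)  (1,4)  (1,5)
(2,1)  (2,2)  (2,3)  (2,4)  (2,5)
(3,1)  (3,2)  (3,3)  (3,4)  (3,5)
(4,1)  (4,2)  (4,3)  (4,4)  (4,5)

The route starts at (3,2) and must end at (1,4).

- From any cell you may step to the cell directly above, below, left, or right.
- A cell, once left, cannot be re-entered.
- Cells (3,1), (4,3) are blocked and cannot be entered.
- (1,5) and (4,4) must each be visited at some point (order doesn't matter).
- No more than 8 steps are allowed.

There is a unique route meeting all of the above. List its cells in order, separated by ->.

Any route must reach (1,5) and (4,4) and still end at (1,4) within 8 moves, so the order of the required stops is forced.
Route from (3,2): right 2 to (3,4), down 1 to (4,4), right 1 to (4,5), up 3 to (1,5), left 1 to (1,4) — 8 moves in all.
Check: all required cells visited; 8 ≤ 8 moves.

(3,2) -> (3,3) -> (3,4) -> (4,4) -> (4,5) -> (3,5) -> (2,5) -> (1,5) -> (1,4)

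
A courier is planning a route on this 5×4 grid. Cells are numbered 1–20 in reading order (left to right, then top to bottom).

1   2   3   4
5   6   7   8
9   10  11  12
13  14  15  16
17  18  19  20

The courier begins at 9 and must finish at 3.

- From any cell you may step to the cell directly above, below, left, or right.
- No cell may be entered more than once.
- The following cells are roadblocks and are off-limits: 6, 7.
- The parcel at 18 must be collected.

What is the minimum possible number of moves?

10

Any route passes through 18 somewhere between 9 and 3. Summing Manhattan distances along the two legs (9 → 18 → 3) gives a lower bound of 3 + 5 = 8 moves.
That bound ignores the blocked cells. Measuring each leg by the fewest moves that actually steer around them (9→18: 3; 18→3: 7) raises the lower bound to 10.
A route of 10 moves exists: 9 → 13 → 17 → 18 → 14 → 10 → 11 → 12 → 8 → 4 → 3.
Since 10 matches that lower bound, it is optimal.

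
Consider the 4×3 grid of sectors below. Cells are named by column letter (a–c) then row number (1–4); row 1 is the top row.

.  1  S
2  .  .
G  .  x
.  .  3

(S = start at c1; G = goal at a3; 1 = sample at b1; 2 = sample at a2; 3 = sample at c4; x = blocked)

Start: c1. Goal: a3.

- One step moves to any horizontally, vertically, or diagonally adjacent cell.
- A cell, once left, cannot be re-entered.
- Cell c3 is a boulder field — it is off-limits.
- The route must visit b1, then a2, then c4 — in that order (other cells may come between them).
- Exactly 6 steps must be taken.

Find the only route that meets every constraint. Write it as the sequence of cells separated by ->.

The waypoints must appear in the order b1, a2, c4, with no cell reused.
Route from c1: left to b1, down-left to a2, 2× down-right (reaching c4), left to b4, up-left to a3 — 6 moves in all.
Check: order respected (1 at step 1, 2 at step 2, 3 at step 4); 6 moves as required.

c1 -> b1 -> a2 -> b3 -> c4 -> b4 -> a3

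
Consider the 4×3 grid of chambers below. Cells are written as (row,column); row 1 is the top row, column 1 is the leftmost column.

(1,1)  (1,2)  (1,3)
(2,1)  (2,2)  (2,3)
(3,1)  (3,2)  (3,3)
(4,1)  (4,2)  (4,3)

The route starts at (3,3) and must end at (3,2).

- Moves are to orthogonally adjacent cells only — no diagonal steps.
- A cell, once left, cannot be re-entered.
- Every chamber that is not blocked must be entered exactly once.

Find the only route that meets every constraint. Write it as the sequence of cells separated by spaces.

Need to visit all 12 open cells exactly once, starting at (3,3) and ending at (3,2).
Cell (4,3) has only two open neighbours ((3,3) and (4,2)), so the path must pass straight through it: one of those is the cell it's entered from and the other is where it exits.
Route from (3,3): down to (4,3), 2× left (reaching (4,1)), 3× up (reaching (1,1)), 2× right (reaching (1,3)), down to (2,3), left to (2,2), down to (3,2) — 11 moves in all.
Check: all 12 open cells covered.

(3,3) (4,3) (4,2) (4,1) (3,1) (2,1) (1,1) (1,2) (1,3) (2,3) (2,2) (3,2)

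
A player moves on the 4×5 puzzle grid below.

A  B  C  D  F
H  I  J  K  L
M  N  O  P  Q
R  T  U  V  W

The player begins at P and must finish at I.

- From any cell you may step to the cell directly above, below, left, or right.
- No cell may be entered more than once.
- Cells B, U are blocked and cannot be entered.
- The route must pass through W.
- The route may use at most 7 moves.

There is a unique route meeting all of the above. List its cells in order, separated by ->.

The budget equals the shortest possible length, so every move has to be on a shortest route through the required cells.
Route from P: down to V, right to W, 2× up (reaching L), 3× left (reaching I) — 7 moves in all.
Check: all required cells visited; 7 ≤ 7 moves.

P -> V -> W -> Q -> L -> K -> J -> I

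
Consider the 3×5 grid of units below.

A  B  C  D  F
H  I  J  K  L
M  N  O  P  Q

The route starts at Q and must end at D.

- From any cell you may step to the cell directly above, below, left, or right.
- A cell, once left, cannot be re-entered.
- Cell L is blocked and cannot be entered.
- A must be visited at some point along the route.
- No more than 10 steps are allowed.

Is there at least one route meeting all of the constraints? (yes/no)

One route that works: Q → P → K → J → I → H → A → B → C → D.

yes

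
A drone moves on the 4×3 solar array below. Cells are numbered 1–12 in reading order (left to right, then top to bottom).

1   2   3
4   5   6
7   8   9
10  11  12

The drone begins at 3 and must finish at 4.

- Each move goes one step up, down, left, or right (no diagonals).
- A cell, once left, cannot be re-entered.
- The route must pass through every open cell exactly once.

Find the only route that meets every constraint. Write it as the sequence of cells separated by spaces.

3 6 9 12 11 10 7 8 5 2 1 4

Need to visit all 12 open cells exactly once, starting at 3 and ending at 4.
Cell 10 has only two open neighbours (7 and 11), so the path must pass straight through it: one of those is the cell it's entered from and the other is where it exits.
Route from 3: 3× down (reaching 12), 2× left (reaching 10), up to 7, right to 8, 2× up (reaching 2), left to 1, down to 4 — 11 moves in all.
Check: all 12 open cells covered.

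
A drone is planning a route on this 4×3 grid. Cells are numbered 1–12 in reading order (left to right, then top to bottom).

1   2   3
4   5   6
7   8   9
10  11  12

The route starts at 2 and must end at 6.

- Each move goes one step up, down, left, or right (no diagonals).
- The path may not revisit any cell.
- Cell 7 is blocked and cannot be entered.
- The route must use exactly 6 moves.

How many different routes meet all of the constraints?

Need simple routes of exactly 6 moves from 2 to 6 (Manhattan distance 2, so 2 moves are spent on a detour and 2 undoing it).
Enumerating: 2 5 8 11 12 9 6 | 2 1 4 5 8 9 6.
That gives 2 routes.

2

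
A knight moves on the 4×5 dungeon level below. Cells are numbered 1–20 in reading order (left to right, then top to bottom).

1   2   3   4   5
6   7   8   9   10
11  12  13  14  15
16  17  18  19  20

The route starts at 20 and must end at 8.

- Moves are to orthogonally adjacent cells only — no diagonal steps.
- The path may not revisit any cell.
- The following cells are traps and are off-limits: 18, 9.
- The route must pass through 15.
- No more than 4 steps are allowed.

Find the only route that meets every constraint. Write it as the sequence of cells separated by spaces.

The 4-move cap with required stops at 15 leaves no slack for detours.
Route from 20: up 1 to 15, left 2 to 13, up 1 to 8 — 4 moves in all.
Check: all required cells visited; 4 ≤ 4 moves.

20 15 14 13 8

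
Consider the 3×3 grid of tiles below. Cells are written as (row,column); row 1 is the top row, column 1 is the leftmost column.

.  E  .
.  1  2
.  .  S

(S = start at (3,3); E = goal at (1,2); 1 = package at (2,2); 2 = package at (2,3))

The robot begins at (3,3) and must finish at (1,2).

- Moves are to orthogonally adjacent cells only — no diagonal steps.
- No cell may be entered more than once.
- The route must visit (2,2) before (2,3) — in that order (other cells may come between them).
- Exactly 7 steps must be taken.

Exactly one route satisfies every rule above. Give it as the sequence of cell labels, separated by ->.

(3,3) -> (3,2) -> (3,1) -> (2,1) -> (2,2) -> (2,3) -> (1,3) -> (1,2)

The waypoints must appear in the order (2,2), (2,3), with no cell reused.
Route from (3,3): 2× left (reaching (3,1)), up to (2,1), 2× right (reaching (2,3)), up to (1,3), left to (1,2) — 7 moves in all.
Check: order respected (1 at step 4, 2 at step 5); 7 moves as required.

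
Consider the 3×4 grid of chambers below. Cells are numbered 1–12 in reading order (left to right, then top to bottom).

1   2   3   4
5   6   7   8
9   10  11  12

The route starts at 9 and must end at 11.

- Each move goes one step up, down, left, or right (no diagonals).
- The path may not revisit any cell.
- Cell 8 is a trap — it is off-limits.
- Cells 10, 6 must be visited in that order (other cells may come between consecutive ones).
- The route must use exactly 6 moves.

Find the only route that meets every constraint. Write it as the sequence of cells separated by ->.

The waypoints must appear in the order 10, 6, with no cell reused.
Route from 9: right 1 to 10, up 2 to 2, right 1 to 3, down 2 to 11 — 6 moves in all.
Check: order respected (10 at step 1, 6 at step 2); 6 moves as required.

9 -> 10 -> 6 -> 2 -> 3 -> 7 -> 11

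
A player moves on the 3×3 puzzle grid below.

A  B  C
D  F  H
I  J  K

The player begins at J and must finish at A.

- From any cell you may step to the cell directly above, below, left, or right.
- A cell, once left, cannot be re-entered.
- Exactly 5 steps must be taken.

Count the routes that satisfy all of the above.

5

Need simple routes of exactly 5 moves from J to A (Manhattan distance 3, so 1 moves are spent on a detour and 1 undoing it).
Enumerating: J F H C B A | J I D F B A | J K H C B A | J K H F B A | J K H F D A.
That gives 5 routes.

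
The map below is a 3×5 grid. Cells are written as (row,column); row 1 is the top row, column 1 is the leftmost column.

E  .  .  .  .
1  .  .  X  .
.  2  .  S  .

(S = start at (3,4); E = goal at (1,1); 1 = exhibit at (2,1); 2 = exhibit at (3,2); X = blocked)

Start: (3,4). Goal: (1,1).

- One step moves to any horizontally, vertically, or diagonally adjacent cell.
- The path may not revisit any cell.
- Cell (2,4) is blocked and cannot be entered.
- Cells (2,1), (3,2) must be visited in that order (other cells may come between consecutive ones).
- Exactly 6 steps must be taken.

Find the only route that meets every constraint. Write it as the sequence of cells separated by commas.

(3,4), (2,3), (1,2), (2,1), (3,2), (2,2), (1,1)

The waypoints must appear in the order (2,1), (3,2), with no cell reused.
Route from (3,4): 2× up-left (reaching (1,2)), down-left to (2,1), down-right to (3,2), up to (2,2), up-left to (1,1) — 6 moves in all.
Check: order respected (1 at step 3, 2 at step 4); 6 moves as required.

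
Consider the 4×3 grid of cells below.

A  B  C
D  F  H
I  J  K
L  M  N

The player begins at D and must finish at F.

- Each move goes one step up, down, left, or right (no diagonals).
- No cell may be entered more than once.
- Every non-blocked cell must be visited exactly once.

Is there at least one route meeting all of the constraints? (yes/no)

One route that works: D → A → B → C → H → K → N → M → L → I → J → F.

yes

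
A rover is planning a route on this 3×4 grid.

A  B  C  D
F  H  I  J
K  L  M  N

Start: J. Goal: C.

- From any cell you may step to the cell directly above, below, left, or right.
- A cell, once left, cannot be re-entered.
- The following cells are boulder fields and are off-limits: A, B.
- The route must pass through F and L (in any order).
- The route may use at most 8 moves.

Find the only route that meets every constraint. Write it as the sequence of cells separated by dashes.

J - N - M - L - K - F - H - I - C

Any route must reach F and L and still end at C within 8 moves, so the order of the required stops is forced.
Route from J: down to N, 3× left (reaching K), up to F, 2× right (reaching I), up to C — 8 moves in all.
Check: all required cells visited; 8 ≤ 8 moves.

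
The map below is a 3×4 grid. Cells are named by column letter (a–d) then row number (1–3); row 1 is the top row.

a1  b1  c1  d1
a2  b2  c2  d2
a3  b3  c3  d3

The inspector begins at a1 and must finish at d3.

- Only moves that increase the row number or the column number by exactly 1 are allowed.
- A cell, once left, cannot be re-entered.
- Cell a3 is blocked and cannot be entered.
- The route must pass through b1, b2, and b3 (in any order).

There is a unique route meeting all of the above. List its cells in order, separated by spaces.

Moves only go right or down, so the column and row indices never decrease.
Route from a1: right 1 to b1, down 2 to b3, right 2 to d3 — 5 moves in all.
Check: all required cells visited.

a1 b1 b2 b3 c3 d3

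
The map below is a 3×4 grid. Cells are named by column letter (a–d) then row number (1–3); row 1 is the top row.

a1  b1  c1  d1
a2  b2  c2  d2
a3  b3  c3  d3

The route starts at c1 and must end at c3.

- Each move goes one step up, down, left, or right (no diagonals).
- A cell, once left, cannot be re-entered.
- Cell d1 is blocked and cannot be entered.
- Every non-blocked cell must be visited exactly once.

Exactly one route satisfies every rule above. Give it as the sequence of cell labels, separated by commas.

c1, b1, a1, a2, a3, b3, b2, c2, d2, d3, c3

Need to visit all 11 open cells exactly once, starting at c1 and ending at c3.
Route from c1: 2× left (reaching a1), 2× down (reaching a3), right to b3, up to b2, 2× right (reaching d2), down to d3, left to c3 — 10 moves in all.
Check: all 11 open cells covered.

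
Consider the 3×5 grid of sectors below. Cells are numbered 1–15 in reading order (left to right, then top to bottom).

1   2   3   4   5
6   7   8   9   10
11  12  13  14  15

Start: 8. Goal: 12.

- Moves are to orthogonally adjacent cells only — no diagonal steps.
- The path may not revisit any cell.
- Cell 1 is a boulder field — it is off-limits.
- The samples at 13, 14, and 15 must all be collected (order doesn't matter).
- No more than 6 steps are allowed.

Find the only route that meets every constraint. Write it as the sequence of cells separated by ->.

The budget equals the shortest possible length, so every move has to be on a shortest route through the required cells.
Route from 8: 2× right (reaching 10), down to 15, 3× left (reaching 12) — 6 moves in all.
Check: all required cells visited; 6 ≤ 6 moves.

8 -> 9 -> 10 -> 15 -> 14 -> 13 -> 12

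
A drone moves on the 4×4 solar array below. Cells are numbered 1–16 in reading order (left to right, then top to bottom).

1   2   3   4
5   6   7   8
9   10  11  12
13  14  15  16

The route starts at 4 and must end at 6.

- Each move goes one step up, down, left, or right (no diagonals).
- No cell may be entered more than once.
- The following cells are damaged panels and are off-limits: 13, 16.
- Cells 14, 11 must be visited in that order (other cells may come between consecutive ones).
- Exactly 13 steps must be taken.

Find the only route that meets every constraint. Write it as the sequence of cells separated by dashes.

The waypoints must appear in the order 14, 11, with no cell reused.
Route from 4: 3× left (reaching 1), 2× down (reaching 9), right to 10, down to 14, right to 15, up to 11, right to 12, up to 8, 2× left (reaching 6) — 13 moves in all.
Check: order respected (14 at step 7, 11 at step 9); 13 moves as required.

4 - 3 - 2 - 1 - 5 - 9 - 10 - 14 - 15 - 11 - 12 - 8 - 7 - 6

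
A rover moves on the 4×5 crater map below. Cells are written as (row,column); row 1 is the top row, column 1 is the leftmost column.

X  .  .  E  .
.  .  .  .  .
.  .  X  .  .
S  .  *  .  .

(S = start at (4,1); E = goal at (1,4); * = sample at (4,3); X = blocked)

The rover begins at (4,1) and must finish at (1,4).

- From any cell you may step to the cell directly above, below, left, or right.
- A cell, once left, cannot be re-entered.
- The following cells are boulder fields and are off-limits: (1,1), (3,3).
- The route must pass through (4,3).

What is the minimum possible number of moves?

6

Any route passes through (4,3) somewhere between (4,1) and (1,4). Summing Manhattan distances along the two legs ((4,1) → (4,3) → (1,4)) gives a lower bound of 2 + 4 = 6 moves.
A route of 6 moves achieves this: (4,1) → (4,2) → (4,3) → (4,4) → (3,4) → (2,4) → (1,4).
Since 6 matches the lower bound, it is optimal.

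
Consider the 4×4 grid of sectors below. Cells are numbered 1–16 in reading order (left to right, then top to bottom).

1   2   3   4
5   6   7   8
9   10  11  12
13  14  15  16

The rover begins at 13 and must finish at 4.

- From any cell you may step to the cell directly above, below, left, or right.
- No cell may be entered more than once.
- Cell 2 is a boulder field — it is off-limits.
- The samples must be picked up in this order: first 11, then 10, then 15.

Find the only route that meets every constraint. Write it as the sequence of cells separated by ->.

The waypoints must appear in the order 11, 10, 15, with no cell reused.
Route from 13: 2× up (reaching 5), 2× right (reaching 7), down to 11, left to 10, down to 14, 2× right (reaching 16), 3× up (reaching 4) — 12 moves in all.
Check: order respected (11 at step 5, 10 at step 6, 15 at step 8).

13 -> 9 -> 5 -> 6 -> 7 -> 11 -> 10 -> 14 -> 15 -> 16 -> 12 -> 8 -> 4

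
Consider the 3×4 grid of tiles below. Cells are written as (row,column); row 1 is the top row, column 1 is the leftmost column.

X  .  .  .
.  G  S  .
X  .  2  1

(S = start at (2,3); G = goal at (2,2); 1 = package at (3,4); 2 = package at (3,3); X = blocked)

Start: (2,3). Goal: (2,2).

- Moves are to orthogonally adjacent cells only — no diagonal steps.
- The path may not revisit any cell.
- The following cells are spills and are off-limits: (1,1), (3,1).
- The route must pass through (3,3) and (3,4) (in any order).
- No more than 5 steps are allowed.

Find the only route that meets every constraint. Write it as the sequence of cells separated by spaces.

(2,3) (2,4) (3,4) (3,3) (3,2) (2,2)

The 5-move cap with required stops at (3,3), (3,4) leaves no slack for detours.
Route from (2,3): right to (2,4), down to (3,4), 2× left (reaching (3,2)), up to (2,2) — 5 moves in all.
Check: all required cells visited; 5 ≤ 5 moves.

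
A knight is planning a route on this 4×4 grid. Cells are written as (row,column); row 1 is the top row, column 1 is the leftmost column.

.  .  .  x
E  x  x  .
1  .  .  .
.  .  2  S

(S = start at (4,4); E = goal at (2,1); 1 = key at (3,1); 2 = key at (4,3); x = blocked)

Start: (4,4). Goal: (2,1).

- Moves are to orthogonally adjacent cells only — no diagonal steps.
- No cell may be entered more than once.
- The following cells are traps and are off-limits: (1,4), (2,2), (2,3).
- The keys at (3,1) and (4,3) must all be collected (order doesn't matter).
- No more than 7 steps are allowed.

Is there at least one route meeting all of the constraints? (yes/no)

One route that works: (4,4) → (4,3) → (3,3) → (3,2) → (3,1) → (2,1).

yes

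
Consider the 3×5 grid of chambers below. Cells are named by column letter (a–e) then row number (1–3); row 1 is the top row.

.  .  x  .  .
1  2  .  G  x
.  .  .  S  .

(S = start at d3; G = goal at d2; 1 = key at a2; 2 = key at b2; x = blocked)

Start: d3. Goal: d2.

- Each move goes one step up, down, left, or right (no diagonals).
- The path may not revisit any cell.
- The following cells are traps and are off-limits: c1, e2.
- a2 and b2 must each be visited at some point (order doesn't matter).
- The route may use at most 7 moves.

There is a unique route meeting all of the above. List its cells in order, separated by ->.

The 7-move cap with required stops at a2, b2 leaves no slack for detours.
Route from d3: left 3 to a3, up 1 to a2, right 3 to d2 — 7 moves in all.
Check: all required cells visited; 7 ≤ 7 moves.

d3 -> c3 -> b3 -> a3 -> a2 -> b2 -> c2 -> d2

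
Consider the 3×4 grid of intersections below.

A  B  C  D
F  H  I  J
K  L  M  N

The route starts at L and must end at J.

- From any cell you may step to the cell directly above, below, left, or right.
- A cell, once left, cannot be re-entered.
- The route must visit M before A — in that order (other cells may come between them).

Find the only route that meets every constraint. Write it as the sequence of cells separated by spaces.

The waypoints must appear in the order M, A, with no cell reused.
Route from L: right 1 to M, up 1 to I, left 2 to F, up 1 to A, right 3 to D, down 1 to J — 9 moves in all.
Check: order respected (M at step 1, A at step 5).

L M I H F A B C D J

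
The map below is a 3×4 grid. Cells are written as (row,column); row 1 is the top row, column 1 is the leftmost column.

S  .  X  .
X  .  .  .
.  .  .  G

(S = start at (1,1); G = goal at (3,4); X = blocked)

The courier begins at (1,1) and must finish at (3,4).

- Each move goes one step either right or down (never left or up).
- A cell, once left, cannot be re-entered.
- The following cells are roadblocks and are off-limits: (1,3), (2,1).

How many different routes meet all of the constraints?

3

A right/down-only route from (1,1) to (3,4) makes exactly 2 down-moves and 3 right-moves in some order.
With no other constraints that would be C(5,2) = 10 routes.
Subtract routes through each blocked cell (inclusion–exclusion for overlaps): − through (1,3): 3 − through (2,1): 4 → 3.
That gives 3 routes.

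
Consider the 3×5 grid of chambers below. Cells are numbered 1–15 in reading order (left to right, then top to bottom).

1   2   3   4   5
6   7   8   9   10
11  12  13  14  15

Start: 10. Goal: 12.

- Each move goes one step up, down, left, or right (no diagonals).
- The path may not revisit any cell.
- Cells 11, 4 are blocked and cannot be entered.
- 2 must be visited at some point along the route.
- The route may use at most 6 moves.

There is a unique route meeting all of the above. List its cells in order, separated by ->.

Any route must reach 2 and still end at 12 within 6 moves, so the order of the required stops is forced.
Route from 10: 2× left (reaching 8), up to 3, left to 2, 2× down (reaching 12) — 6 moves in all.
Check: all required cells visited; 6 ≤ 6 moves.

10 -> 9 -> 8 -> 3 -> 2 -> 7 -> 12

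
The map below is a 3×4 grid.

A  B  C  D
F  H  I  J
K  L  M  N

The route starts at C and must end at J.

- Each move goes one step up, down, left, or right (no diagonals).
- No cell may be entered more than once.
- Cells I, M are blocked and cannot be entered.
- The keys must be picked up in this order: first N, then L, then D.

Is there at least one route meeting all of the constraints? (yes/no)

no

N must be visited but has only one open neighbour (J), and it is neither the start nor the goal — the route would have to enter and leave through J, re-entering it.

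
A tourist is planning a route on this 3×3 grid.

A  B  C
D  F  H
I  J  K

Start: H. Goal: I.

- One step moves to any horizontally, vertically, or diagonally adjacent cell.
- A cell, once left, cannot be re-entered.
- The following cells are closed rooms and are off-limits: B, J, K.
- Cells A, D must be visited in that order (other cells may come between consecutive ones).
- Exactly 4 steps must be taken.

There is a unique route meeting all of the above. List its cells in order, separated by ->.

H -> F -> A -> D -> I

The waypoints must appear in the order A, D, with no cell reused.
Route from H: left to F, up-left to A, 2× down (reaching I) — 4 moves in all.
Check: order respected (A at step 2, D at step 3); 4 moves as required.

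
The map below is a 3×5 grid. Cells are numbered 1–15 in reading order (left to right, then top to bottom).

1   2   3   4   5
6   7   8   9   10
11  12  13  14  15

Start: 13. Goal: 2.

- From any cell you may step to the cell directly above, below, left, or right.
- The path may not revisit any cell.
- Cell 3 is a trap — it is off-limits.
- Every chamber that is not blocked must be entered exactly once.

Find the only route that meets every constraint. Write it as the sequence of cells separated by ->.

Need to visit all 14 open cells exactly once, starting at 13 and ending at 2.
Cell 4 has only two open neighbours (9 and 5), so the path must pass straight through it: one of those is the cell it's entered from and the other is where it exits.
Route from 13: 2× right (reaching 15), 2× up (reaching 5), left to 4, down to 9, 2× left (reaching 7), down to 12, left to 11, 2× up (reaching 1), right to 2 — 13 moves in all.
Check: all 14 open cells covered.

13 -> 14 -> 15 -> 10 -> 5 -> 4 -> 9 -> 8 -> 7 -> 12 -> 11 -> 6 -> 1 -> 2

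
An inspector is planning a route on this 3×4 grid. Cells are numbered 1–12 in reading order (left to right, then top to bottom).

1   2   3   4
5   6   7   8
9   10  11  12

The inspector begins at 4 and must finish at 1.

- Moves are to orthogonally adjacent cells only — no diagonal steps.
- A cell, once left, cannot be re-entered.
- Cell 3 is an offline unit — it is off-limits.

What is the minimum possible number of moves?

5

The Manhattan distance from 4 to 1 is |1−1| + |4−1| = 3, so at least 3 moves are needed.
That bound ignores the blocked cells. Measuring each leg by the fewest moves that actually steer around them (4→1: 5) raises the lower bound to 5.
A route of 5 moves exists: 4 → 8 → 7 → 6 → 2 → 1.
Since 5 matches that lower bound, it is optimal.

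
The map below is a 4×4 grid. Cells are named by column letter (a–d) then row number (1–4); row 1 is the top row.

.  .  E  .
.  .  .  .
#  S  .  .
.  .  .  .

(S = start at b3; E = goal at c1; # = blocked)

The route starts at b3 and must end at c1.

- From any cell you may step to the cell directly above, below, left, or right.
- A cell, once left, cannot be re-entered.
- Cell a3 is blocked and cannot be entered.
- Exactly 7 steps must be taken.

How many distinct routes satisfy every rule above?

Need simple routes of exactly 7 moves from b3 to c1 (Manhattan distance 3, so 2 moves are spent on a detour and 2 undoing it).
Branch systematically from the start, pruning whenever the remaining move budget drops below the Manhattan distance to c1 or differs from it in parity. Grouping the completions by first move — via b2: 1; via b4: 7; via c3: 4 — and summing: 1 + 7 + 4 = 12.
That gives 12 routes.

12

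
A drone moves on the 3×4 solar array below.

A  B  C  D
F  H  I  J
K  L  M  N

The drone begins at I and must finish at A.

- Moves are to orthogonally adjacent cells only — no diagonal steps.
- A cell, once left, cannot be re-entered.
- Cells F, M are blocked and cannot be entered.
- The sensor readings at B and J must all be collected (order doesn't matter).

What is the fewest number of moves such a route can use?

Any route passes through B and J in some order between I and A. Summing Manhattan distances along each leg and taking the cheapest ordering (I → J → B → A) gives a lower bound of 1 + 3 + 1 = 5 moves.
A route of 5 moves achieves this: I → J → D → C → B → A.
Since 5 matches the lower bound, it is optimal.

5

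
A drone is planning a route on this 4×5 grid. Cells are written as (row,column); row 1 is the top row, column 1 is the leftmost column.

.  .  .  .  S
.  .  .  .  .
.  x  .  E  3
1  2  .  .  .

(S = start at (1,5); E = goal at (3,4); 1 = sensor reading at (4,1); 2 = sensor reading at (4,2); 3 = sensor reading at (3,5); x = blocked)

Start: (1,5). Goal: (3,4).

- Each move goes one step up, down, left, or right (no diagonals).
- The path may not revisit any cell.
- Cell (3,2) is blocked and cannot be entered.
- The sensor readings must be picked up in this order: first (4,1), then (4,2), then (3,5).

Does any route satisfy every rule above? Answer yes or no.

yes

One route that works: (1,5) → (2,5) → (2,4) → (2,3) → (2,2) → (2,1) → (3,1) → (4,1) → (4,2) → (4,3) → (4,4) → (4,5) → (3,5) → (3,4).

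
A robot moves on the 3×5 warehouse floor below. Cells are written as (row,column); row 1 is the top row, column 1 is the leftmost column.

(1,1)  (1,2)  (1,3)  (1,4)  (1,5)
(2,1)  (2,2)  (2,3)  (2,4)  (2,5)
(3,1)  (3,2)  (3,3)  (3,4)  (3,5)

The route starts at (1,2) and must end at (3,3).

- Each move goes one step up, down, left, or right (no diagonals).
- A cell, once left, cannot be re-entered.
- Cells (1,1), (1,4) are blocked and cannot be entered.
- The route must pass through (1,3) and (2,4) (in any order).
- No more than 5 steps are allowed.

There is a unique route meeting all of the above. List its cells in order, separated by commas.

The 5-move cap with required stops at (1,3), (2,4) leaves no slack for detours.
Route from (1,2): right 1 to (1,3), down 1 to (2,3), right 1 to (2,4), down 1 to (3,4), left 1 to (3,3) — 5 moves in all.
Check: all required cells visited; 5 ≤ 5 moves.

(1,2), (1,3), (2,3), (2,4), (3,4), (3,3)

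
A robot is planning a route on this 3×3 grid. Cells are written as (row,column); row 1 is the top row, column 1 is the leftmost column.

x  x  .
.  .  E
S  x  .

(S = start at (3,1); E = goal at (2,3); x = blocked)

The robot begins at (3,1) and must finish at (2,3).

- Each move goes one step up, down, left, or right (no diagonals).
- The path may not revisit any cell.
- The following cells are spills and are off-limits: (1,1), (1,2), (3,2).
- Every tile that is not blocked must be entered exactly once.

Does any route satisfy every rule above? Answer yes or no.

no

Cell (1,3) has only one open neighbour but is neither the start nor the goal, so a Hamiltonian route would have to both enter and leave it through the same neighbour — impossible without revisiting.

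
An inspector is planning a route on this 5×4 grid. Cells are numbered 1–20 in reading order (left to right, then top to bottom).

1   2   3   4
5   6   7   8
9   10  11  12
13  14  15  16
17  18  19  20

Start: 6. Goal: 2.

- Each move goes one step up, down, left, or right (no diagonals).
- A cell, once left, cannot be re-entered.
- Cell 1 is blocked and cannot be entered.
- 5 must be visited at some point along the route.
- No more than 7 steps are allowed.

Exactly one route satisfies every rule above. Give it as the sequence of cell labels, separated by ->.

6 -> 5 -> 9 -> 10 -> 11 -> 7 -> 3 -> 2

Any route must reach 5 and still end at 2 within 7 moves, so the order of the required stops is forced.
Route from 6: left to 5, down to 9, 2× right (reaching 11), 2× up (reaching 3), left to 2 — 7 moves in all.
Check: all required cells visited; 7 ≤ 7 moves.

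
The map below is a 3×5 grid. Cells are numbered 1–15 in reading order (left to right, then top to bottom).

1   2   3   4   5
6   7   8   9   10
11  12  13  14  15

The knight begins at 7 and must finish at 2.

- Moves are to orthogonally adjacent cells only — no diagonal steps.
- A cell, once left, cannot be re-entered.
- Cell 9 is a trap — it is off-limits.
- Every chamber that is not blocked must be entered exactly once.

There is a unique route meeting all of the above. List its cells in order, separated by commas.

7, 8, 3, 4, 5, 10, 15, 14, 13, 12, 11, 6, 1, 2

Need to visit all 14 open cells exactly once, starting at 7 and ending at 2.
Route from 7: right to 8, up to 3, 2× right (reaching 5), 2× down (reaching 15), 4× left (reaching 11), 2× up (reaching 1), right to 2 — 13 moves in all.
Check: all 14 open cells covered.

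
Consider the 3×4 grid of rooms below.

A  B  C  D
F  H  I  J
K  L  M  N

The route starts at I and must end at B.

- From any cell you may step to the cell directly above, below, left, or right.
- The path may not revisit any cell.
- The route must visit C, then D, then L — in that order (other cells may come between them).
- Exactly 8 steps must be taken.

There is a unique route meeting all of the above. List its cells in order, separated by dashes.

I - C - D - J - N - M - L - H - B

The waypoints must appear in the order C, D, L, with no cell reused.
Route from I: up 1 to C, right 1 to D, down 2 to N, left 2 to L, up 2 to B — 8 moves in all.
Check: order respected (C at step 1, D at step 2, L at step 6); 8 moves as required.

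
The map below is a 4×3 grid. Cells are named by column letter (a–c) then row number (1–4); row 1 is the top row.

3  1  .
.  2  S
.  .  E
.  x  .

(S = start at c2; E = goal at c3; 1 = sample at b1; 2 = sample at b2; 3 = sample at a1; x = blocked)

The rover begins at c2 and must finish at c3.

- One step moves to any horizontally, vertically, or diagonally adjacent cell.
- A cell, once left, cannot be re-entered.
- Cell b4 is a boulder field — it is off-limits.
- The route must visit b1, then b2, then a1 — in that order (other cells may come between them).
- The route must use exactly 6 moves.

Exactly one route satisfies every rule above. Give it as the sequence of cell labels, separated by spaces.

c2 b1 b2 a1 a2 b3 c3

The waypoints must appear in the order b1, b2, a1, with no cell reused.
Route from c2: up-left to b1, down to b2, up-left to a1, down to a2, down-right to b3, right to c3 — 6 moves in all.
Check: order respected (1 at step 1, 2 at step 2, 3 at step 3); 6 moves as required.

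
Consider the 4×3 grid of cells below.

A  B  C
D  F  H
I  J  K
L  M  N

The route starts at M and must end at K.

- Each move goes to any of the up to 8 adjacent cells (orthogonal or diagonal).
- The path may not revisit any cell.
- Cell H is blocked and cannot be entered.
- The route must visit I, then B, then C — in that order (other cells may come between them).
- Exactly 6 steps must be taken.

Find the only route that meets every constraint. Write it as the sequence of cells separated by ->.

M -> I -> D -> B -> C -> F -> K

The waypoints must appear in the order I, B, C, with no cell reused.
Route from M: up-left to I, up to D, up-right to B, right to C, down-left to F, down-right to K — 6 moves in all.
Check: order respected (I at step 1, B at step 3, C at step 4); 6 moves as required.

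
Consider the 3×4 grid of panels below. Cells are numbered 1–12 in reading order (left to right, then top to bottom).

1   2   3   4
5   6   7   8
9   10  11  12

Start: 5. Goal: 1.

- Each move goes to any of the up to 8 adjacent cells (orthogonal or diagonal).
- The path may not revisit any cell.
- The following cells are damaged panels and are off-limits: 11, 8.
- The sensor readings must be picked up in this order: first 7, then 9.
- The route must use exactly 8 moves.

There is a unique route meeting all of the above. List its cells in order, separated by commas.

5, 2, 3, 4, 7, 10, 9, 6, 1

The waypoints must appear in the order 7, 9, with no cell reused.
Route from 5: up-right to 2, 2× right (reaching 4), 2× down-left (reaching 10), left to 9, up-right to 6, up-left to 1 — 8 moves in all.
Check: order respected (7 at step 4, 9 at step 6); 8 moves as required.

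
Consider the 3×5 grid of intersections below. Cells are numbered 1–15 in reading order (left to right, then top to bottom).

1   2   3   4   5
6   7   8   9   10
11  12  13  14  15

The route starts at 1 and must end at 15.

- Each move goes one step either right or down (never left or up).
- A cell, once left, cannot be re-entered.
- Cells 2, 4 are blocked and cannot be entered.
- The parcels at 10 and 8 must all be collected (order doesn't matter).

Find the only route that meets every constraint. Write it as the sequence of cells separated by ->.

1 -> 6 -> 7 -> 8 -> 9 -> 10 -> 15

Moves only go right or down, so the column and row indices never decrease.
Route from 1: down 1 to 6, right 4 to 10, down 1 to 15 — 6 moves in all.
Check: all required cells visited.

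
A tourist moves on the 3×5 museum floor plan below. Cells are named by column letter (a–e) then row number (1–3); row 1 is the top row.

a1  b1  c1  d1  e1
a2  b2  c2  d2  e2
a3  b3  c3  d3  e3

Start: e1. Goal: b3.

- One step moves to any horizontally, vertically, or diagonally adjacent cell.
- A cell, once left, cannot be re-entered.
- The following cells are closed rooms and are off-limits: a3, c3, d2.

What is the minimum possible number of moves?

With diagonal moves allowed, the Chebyshev distance max(|Δrow|,|Δcol|) from e1 to b3 is 3, so at least 3 moves are needed.
A route of 3 moves achieves this: e1 → d1 → c2 → b3.
Since 3 matches the lower bound, it is optimal.

3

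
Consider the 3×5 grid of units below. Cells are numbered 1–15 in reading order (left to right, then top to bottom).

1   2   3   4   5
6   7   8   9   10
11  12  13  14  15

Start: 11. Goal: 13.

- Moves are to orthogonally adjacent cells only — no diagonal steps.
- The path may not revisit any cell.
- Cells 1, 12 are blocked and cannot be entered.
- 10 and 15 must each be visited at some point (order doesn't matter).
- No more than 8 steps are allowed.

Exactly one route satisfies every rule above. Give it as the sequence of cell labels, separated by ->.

11 -> 6 -> 7 -> 8 -> 9 -> 10 -> 15 -> 14 -> 13

The budget equals the shortest possible length, so every move has to be on a shortest route through the required cells.
Route from 11: up 1 to 6, right 4 to 10, down 1 to 15, left 2 to 13 — 8 moves in all.
Check: all required cells visited; 8 ≤ 8 moves.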